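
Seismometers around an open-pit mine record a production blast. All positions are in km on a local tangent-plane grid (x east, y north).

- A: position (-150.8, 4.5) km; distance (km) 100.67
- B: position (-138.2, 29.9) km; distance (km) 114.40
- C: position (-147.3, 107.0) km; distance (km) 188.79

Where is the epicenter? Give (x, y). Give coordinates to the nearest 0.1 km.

Circle about each station: (x + 150.8)² + (y − 4.5)² = 100.67²; (x + 138.2)² + (y − 29.9)² = 114.40²; (x + 147.3)² + (y − 107.0)² = 188.79².
Subtracting pairs of circle equations eliminates x²+y² and gives linear equations (the radical axes):
25.2 x + 50.8 y = -5720.55
7.0 x + 205.0 y = -15121.82
Solving the 2×2 system: x ≈ -84.1, y ≈ -70.9 km.
Check against A (with the unrounded x, y): √((x + 150.8)²+(y − 4.5)²) = 100.67 ≈ 100.67 km. ✓

-84.1 km east, -70.9 km north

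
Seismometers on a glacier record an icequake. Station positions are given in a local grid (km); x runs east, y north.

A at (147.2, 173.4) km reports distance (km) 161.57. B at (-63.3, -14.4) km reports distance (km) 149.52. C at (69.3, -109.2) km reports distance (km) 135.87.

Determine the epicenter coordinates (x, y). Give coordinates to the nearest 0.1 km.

Circle about each station: (x − 147.2)² + (y − 173.4)² = 161.57²; (x + 63.3)² + (y + 14.4)² = 149.52²; (x − 69.3)² + (y + 109.2)² = 135.87².
Subtracting the A equation from the B and C equations removes the quadratic terms:
-421.0 x − 375.6 y = -43772.52
-155.8 x − 565.2 y = -27364.06
Solving the 2×2 system: x ≈ 80.6, y ≈ 26.2 km.

80.6 km east, 26.2 km north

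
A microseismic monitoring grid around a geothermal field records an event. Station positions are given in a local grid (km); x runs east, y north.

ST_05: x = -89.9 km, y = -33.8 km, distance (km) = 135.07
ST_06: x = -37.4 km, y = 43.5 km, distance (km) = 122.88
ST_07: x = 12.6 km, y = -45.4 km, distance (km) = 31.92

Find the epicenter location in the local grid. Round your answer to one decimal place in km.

x ≈ 44.4 km, y ≈ -48.2 km

Circle about each station: (x + 89.9)² + (y + 33.8)² = 135.07²; (x + 37.4)² + (y − 43.5)² = 122.88²; (x − 12.6)² + (y + 45.4)² = 31.92².
Subtracting pairs of circle equations eliminates x²+y² and gives linear equations (the radical axes):
105.0 x + 154.6 y = -2789.03
205.0 x − 23.2 y = 10220.49
Solving the 2×2 system: x ≈ 44.4, y ≈ -48.2 km.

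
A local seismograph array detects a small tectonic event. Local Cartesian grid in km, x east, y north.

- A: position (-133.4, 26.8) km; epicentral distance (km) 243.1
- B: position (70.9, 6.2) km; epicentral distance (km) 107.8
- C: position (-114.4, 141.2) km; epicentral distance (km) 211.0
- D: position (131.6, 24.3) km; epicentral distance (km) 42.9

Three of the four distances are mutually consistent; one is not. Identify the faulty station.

Solve using three stations at a time. Using A, B, C (subtract circle equations pairwise → linear system) gives (x, y) ≈ (94.5, 111.4).
Distances from that point to each station vs reported:
  A: calculated 243.1 vs reported 243.1 → residual 0.0 km
  B: calculated 107.9 vs reported 107.8 → residual 0.1 km
  C: calculated 211.0 vs reported 211.0 → residual 0.0 km
  D: calculated 94.7 vs reported 42.9 → residual 51.8 km
A, B, C are mutually consistent (residuals ≈ 0); D is off by 51.8 km.

D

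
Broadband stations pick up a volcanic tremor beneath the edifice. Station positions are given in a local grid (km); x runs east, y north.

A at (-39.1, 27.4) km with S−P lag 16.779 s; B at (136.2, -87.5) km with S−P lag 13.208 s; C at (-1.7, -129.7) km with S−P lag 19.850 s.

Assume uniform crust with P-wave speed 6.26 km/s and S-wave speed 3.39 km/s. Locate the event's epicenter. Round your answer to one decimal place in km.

Distance from S−P lag: d = Δt · v_P v_S / (v_P − v_S) = Δt · (6.26·3.39)/(6.26−3.39) ≈ 7.3942·Δt.
So d_A = 124.07, d_B = 97.66, d_C = 146.78 km.
Circle about each station: (x + 39.1)² + (y − 27.4)² = 124.07²; (x − 136.2)² + (y + 87.5)² = 97.66²; (x + 1.7)² + (y + 129.7)² = 146.78².
Subtracting pairs of circle equations eliminates x²+y² and gives linear equations (the radical axes):
350.6 x − 229.8 y = 29783.01
74.8 x − 314.2 y = 8394.41
Solving the 2×2 system: x ≈ 79.9, y ≈ -7.7 km.
Check against A (with the unrounded x, y): √((x + 39.1)²+(y − 27.4)²) = 124.07 ≈ 124.07 km. ✓

79.9 km east, -7.7 km north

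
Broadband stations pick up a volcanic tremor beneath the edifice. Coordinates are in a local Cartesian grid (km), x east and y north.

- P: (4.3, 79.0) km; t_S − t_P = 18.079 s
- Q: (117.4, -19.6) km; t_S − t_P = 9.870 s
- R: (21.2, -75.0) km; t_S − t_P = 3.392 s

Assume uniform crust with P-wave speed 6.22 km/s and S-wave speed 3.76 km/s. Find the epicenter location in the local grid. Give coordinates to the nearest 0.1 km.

(51.4, -86.3)

Distance from S−P lag: d = Δt · v_P v_S / (v_P − v_S) = Δt · (6.22·3.76)/(6.22−3.76) ≈ 9.5070·Δt.
So d_P = 171.88, d_Q = 93.83, d_R = 32.25 km.
Circle about each station: (x − 4.3)² + (y − 79.0)² = 171.88²; (x − 117.4)² + (y + 19.6)² = 93.83²; (x − 21.2)² + (y + 75.0)² = 32.25².
Subtracting pairs of circle equations eliminates x²+y² and gives linear equations (the radical axes):
226.2 x − 197.2 y = 28646.10
33.8 x − 308.0 y = 28317.62
Solving the 2×2 system: x ≈ 51.4, y ≈ -86.3 km.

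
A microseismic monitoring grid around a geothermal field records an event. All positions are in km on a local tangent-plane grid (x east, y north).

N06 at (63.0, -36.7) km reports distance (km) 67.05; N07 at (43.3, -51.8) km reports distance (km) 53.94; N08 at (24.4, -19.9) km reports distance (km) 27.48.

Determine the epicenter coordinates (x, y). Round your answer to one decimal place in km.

(-2.8, -23.8)

Circle about each station: (x − 63.0)² + (y + 36.7)² = 67.05²; (x − 43.3)² + (y + 51.8)² = 53.94²; (x − 24.4)² + (y + 19.9)² = 27.48².
Subtracting the N06 equation from the N07 and N08 equations removes the quadratic terms:
-39.4 x − 30.2 y = 828.42
-77.2 x + 33.6 y = -583.97
Solving the 2×2 system: x ≈ -2.8, y ≈ -23.8 km.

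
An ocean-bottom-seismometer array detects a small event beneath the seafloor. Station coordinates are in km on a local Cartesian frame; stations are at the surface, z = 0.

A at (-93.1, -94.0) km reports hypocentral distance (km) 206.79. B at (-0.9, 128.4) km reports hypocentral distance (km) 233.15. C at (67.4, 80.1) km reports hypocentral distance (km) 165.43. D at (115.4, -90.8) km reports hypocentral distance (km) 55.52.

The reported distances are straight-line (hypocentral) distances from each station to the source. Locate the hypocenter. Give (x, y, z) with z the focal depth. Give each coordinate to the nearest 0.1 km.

Each station gives a sphere (x−x_i)² + (y−y_i)² + z² = d_i² (stations at z=0).
Subtracting the A sphere from B and C: z² cancels, leaving linear equations in x and y:
184.4 x + 444.8 y = -12613.06
321.0 x + 348.2 y = 8850.18
Solving: x ≈ 105.996, y ≈ -72.299 km (keep extra digits for the depth step; rounded: 106.0, -72.3).
Then from the A sphere: z² = 206.79² − (x + 93.1)² − (y + 94.0)² with x = 105.996, y = -72.299, so z ≈ 51.497 ≈ 51.5 km.
Check against D (with the unrounded solution): distance 55.52 ≈ 55.52 km. ✓

(106.0, -72.3, 51.5)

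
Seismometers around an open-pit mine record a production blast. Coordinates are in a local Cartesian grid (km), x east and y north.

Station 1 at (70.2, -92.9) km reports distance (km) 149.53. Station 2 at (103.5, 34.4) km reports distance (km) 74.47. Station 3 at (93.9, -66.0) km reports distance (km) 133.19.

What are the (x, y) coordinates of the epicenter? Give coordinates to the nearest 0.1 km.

31.0 km east, 51.4 km north

Circle about each station: (x − 70.2)² + (y + 92.9)² = 149.53²; (x − 103.5)² + (y − 34.4)² = 74.47²; (x − 93.9)² + (y + 66.0)² = 133.19².
Subtracting the Station 1 equation from the Station 2 and Station 3 equations removes the quadratic terms:
66.6 x + 254.6 y = 15150.60
47.4 x + 53.8 y = 4234.40
Solving the 2×2 system: x ≈ 31.0, y ≈ 51.4 km.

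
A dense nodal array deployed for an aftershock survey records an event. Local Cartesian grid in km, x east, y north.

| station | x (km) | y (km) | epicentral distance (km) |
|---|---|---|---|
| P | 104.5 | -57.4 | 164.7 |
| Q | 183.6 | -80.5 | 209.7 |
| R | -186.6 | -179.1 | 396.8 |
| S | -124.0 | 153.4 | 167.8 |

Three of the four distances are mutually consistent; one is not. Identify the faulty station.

S

Solve using three stations at a time. Using P, Q, R (subtract circle equations pairwise → linear system) gives (x, y) ≈ (88.8, 106.6).
Distances from that point to each station vs reported:
  P: calculated 164.7 vs reported 164.7 → residual 0.0 km
  Q: calculated 209.7 vs reported 209.7 → residual 0.0 km
  R: calculated 396.8 vs reported 396.8 → residual 0.0 km
  S: calculated 217.9 vs reported 167.8 → residual 50.1 km
P, Q, R are mutually consistent (residuals ≈ 0); S is off by 50.1 km.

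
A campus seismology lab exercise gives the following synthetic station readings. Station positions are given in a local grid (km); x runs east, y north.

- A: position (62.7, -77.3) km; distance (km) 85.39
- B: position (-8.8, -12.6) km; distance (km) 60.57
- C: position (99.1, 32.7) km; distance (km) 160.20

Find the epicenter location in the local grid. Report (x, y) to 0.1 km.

Circle about each station: (x − 62.7)² + (y + 77.3)² = 85.39²; (x + 8.8)² + (y + 12.6)² = 60.57²; (x − 99.1)² + (y − 32.7)² = 160.20².
Subtracting pairs of circle equations eliminates x²+y² and gives linear equations (the radical axes):
-143.0 x + 129.4 y = -6047.65
72.8 x + 220.0 y = -17389.07
Solving the 2×2 system: x ≈ -22.5, y ≈ -71.6 km.
Check against A (with the unrounded x, y): √((x − 62.7)²+(y + 77.3)²) = 85.39 ≈ 85.39 km. ✓

(-22.5, -71.6)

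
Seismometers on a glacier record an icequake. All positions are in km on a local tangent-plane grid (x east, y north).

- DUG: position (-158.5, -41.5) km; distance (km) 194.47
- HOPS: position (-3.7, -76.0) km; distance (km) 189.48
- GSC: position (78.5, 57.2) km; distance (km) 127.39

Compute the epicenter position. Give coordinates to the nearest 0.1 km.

x ≈ -37.2 km, y ≈ 110.5 km

Circle about each station: (x + 158.5)² + (y + 41.5)² = 194.47²; (x + 3.7)² + (y + 76.0)² = 189.48²; (x − 78.5)² + (y − 57.2)² = 127.39².
Subtracting the DUG equation from the HOPS and GSC equations removes the quadratic terms:
309.6 x − 69.0 y = -19138.90
474.0 x + 197.4 y = 4179.96
Solving the 2×2 system: x ≈ -37.2, y ≈ 110.5 km.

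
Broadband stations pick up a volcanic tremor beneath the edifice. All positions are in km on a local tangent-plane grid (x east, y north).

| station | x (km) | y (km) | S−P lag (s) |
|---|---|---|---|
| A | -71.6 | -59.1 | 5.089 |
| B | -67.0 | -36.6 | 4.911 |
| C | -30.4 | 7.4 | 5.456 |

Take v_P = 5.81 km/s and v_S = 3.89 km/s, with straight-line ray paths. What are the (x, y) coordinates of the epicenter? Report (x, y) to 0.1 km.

x ≈ -11.9 km, y ≈ -54.1 km

Distance from S−P lag: d = Δt · v_P v_S / (v_P − v_S) = Δt · (5.81·3.89)/(5.81−3.89) ≈ 11.7713·Δt.
So d_A = 59.90, d_B = 57.81, d_C = 64.22 km.
Circle about each station: (x + 71.6)² + (y + 59.1)² = 59.90²; (x + 67.0)² + (y + 36.6)² = 57.81²; (x + 30.4)² + (y − 7.4)² = 64.22².
Subtracting pairs of circle equations eliminates x²+y² and gives linear equations (the radical axes):
9.2 x + 45.0 y = -2544.80
82.4 x + 133.0 y = -8176.65
Solving the 2×2 system: x ≈ -11.9, y ≈ -54.1 km.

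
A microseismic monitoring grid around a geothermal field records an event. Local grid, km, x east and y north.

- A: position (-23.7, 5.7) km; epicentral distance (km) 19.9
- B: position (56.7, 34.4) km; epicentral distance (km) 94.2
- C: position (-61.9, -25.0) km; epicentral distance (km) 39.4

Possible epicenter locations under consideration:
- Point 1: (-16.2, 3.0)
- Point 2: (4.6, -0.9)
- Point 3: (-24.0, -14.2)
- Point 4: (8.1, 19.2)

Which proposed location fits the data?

Point 3

For each candidate, compare |candidate − station| to the reported distance:
Point 1: residuals A 11.9, B 14.8, C 14.2 → max 14.8 km
Point 2: residuals A 9.2, B 31.3, C 31.3 → max 31.3 km
Point 3: residuals A 0.0, B 0.0, C 0.0 → max 0.0 km
Point 4: residuals A 14.6, B 43.3, C 43.4 → max 43.4 km
Only Point 3 has all residuals ≈ 0.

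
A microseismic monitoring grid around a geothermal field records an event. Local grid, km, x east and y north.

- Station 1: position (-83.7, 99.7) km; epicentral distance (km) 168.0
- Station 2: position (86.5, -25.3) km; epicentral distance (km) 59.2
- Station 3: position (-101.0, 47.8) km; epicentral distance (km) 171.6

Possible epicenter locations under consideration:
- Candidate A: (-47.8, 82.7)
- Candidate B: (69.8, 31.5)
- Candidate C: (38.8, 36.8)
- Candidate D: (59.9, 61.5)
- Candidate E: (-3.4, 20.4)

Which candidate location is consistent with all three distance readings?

Candidate B

For each candidate, compare |candidate − station| to the reported distance:
Candidate A: residuals Station 1 128.3, Station 2 113.1, Station 3 108.0 → max 128.3 km
Candidate B: residuals Station 1 0.0, Station 2 0.0, Station 3 0.0 → max 0.0 km
Candidate C: residuals Station 1 30.3, Station 2 19.1, Station 3 31.4 → max 31.4 km
Candidate D: residuals Station 1 19.4, Station 2 31.6, Station 3 10.1 → max 31.6 km
Candidate E: residuals Station 1 55.1, Station 2 41.6, Station 3 70.2 → max 70.2 km
Only Candidate B has all residuals ≈ 0.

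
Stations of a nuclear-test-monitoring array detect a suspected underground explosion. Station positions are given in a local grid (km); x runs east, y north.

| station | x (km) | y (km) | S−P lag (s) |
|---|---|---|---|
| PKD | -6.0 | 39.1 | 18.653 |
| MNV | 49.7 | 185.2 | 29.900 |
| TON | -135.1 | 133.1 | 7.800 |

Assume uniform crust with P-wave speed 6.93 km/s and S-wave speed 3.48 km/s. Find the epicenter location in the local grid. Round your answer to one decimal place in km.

x ≈ -130.2 km, y ≈ 78.8 km

Distance from S−P lag: d = Δt · v_P v_S / (v_P − v_S) = Δt · (6.93·3.48)/(6.93−3.48) ≈ 6.9903·Δt.
So d_PKD = 130.39, d_MNV = 209.01, d_TON = 54.52 km.
Circle about each station: (x + 6.0)² + (y − 39.1)² = 130.39²; (x − 49.7)² + (y − 185.2)² = 209.01²; (x + 135.1)² + (y − 133.1)² = 54.52².
Subtracting the PKD equation from the MNV and TON equations removes the quadratic terms:
111.4 x + 292.2 y = 8520.69
-258.2 x + 188.0 y = 48431.93
Solving the 2×2 system: x ≈ -130.2, y ≈ 78.8 km.
Check against PKD (with the unrounded x, y): √((x + 6.0)²+(y − 39.1)²) = 130.39 ≈ 130.39 km. ✓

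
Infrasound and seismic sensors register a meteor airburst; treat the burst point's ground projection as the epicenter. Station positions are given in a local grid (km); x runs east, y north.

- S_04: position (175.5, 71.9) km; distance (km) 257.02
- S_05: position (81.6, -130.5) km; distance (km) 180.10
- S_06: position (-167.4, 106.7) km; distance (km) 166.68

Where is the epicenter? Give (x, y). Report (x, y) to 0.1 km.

Circle about each station: (x − 175.5)² + (y − 71.9)² = 257.02²; (x − 81.6)² + (y + 130.5)² = 180.10²; (x + 167.4)² + (y − 106.7)² = 166.68².
Subtracting the S_04 equation from the S_05 and S_06 equations removes the quadratic terms:
-187.8 x − 404.8 y = 21342.22
-685.8 x + 69.6 y = 41714.85
Solving the 2×2 system: x ≈ -63.2, y ≈ -23.4 km.

-63.2 km east, -23.4 km north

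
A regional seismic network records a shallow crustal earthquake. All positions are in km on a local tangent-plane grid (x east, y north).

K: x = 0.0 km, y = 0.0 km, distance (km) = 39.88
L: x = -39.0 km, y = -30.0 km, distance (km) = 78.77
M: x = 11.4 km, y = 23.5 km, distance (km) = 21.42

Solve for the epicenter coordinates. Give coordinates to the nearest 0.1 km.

Circle about each station: x² + y² = 39.88²; (x + 39.0)² + (y + 30.0)² = 78.77²; (x − 11.4)² + (y − 23.5)² = 21.42².
Subtracting the K equation from the L and M equations removes the quadratic terms:
-78.0 x − 60.0 y = -2193.30
22.8 x + 47.0 y = 1813.81
Solving the 2×2 system: x ≈ -2.5, y ≈ 39.8 km.

x ≈ -2.5 km, y ≈ 39.8 km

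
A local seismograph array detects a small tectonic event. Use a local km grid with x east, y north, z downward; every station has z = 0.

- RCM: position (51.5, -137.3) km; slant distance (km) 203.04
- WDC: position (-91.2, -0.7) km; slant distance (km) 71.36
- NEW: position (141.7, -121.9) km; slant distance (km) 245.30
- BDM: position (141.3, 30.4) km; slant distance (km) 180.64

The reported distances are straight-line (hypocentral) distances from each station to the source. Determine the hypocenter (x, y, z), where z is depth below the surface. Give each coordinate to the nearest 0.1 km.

x ≈ -38.1 km, y ≈ 44.2 km, depth ≈ 16.0 km

Each station gives a sphere (x−x_i)² + (y−y_i)² + z² = d_i² (stations at z=0).
Subtracting the RCM sphere from WDC and NEW: z² cancels, leaving linear equations in x and y:
-285.4 x + 273.2 y = 22947.38
180.4 x + 30.8 y = -5511.89
Solving: x ≈ -38.099, y ≈ 44.194 km (keep extra digits for the depth step; rounded: -38.1, 44.2).
Then from the RCM sphere: z² = 203.04² − (x − 51.5)² − (y + 137.3)² with x = -38.099, y = 44.194, so z ≈ 16.037 ≈ 16.0 km.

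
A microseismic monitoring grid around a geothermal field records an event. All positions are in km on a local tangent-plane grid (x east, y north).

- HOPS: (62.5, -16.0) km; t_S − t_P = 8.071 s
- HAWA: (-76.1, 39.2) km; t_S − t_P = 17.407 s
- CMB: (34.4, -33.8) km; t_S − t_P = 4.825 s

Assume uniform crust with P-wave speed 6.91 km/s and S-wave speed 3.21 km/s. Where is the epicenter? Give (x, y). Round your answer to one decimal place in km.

(14.2, -13.1)

Distance from S−P lag: d = Δt · v_P v_S / (v_P − v_S) = Δt · (6.91·3.21)/(6.91−3.21) ≈ 5.9949·Δt.
So d_HOPS = 48.38, d_HAWA = 104.35, d_CMB = 28.93 km.
Circle about each station: (x − 62.5)² + (y + 16.0)² = 48.38²; (x + 76.1)² + (y − 39.2)² = 104.35²; (x − 34.4)² + (y + 33.8)² = 28.93².
Subtracting pairs of circle equations eliminates x²+y² and gives linear equations (the radical axes):
-277.2 x + 110.4 y = -5382.70
-56.2 x − 35.6 y = -332.77
Solving the 2×2 system: x ≈ 14.2, y ≈ -13.1 km.
Check against HOPS (with the unrounded x, y): √((x − 62.5)²+(y + 16.0)²) = 48.38 ≈ 48.38 km. ✓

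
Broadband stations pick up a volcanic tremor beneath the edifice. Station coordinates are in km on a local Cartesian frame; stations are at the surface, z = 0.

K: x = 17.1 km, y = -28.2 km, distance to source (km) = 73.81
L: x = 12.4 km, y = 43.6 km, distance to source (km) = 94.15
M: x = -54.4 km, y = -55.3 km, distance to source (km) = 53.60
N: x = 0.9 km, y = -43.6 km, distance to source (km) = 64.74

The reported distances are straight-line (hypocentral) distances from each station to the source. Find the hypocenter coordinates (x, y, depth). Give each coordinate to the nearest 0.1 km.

Each station gives a sphere (x−x_i)² + (y−y_i)² + z² = d_i² (stations at z=0).
Subtracting the K sphere from L and M: z² cancels, leaving linear equations in x and y:
-9.4 x + 143.6 y = -2449.24
-143.0 x − 54.2 y = 7504.76
Solving: x ≈ -44.902, y ≈ -19.995 km (keep extra digits for the depth step; rounded: -44.9, -20.0).
Then from the K sphere: z² = 73.81² − (x − 17.1)² − (y + 28.2)² with x = -44.902, y = -19.995, so z ≈ 39.196 ≈ 39.2 km.

x ≈ -44.9 km, y ≈ -20.0 km, depth ≈ 39.2 km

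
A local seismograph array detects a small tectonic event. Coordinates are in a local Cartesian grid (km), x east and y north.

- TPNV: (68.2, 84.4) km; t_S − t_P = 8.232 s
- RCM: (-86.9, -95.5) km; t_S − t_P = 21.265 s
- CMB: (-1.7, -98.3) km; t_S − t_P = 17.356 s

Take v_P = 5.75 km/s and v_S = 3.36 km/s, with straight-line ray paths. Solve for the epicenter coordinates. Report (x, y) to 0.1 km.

Distance from S−P lag: d = Δt · v_P v_S / (v_P − v_S) = Δt · (5.75·3.36)/(5.75−3.36) ≈ 8.0837·Δt.
So d_TPNV = 66.54, d_RCM = 171.90, d_CMB = 140.30 km.
Circle about each station: (x − 68.2)² + (y − 84.4)² = 66.54²; (x + 86.9)² + (y + 95.5)² = 171.90²; (x + 1.7)² + (y + 98.3)² = 140.30².
Subtracting the TPNV equation from the RCM and CMB equations removes the quadratic terms:
-310.2 x − 359.8 y = -20224.78
-139.8 x − 365.4 y = -17365.34
Solving the 2×2 system: x ≈ 18.1, y ≈ 40.6 km.

18.1 km east, 40.6 km north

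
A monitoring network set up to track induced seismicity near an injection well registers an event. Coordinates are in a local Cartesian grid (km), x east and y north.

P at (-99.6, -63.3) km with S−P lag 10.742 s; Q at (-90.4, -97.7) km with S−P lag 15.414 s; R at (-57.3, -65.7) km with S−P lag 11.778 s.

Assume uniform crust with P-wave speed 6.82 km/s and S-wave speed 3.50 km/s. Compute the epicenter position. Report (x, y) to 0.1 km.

Distance from S−P lag: d = Δt · v_P v_S / (v_P − v_S) = Δt · (6.82·3.50)/(6.82−3.50) ≈ 7.1898·Δt.
So d_P = 77.23, d_Q = 110.82, d_R = 84.68 km.
Circle about each station: (x + 99.6)² + (y + 63.3)² = 77.23²; (x + 90.4)² + (y + 97.7)² = 110.82²; (x + 57.3)² + (y + 65.7)² = 84.68².
Subtracting the P equation from the Q and R equations removes the quadratic terms:
18.4 x − 68.8 y = -2526.20
84.6 x − 4.8 y = -7533.50
Solving the 2×2 system: x ≈ -88.3, y ≈ 13.1 km.

-88.3 km east, 13.1 km north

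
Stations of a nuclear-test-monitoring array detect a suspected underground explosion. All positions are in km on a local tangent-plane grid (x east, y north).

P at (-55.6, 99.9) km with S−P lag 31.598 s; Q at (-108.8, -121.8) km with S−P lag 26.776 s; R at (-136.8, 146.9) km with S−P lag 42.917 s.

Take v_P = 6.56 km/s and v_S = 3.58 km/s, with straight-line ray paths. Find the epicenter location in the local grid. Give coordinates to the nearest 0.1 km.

Distance from S−P lag: d = Δt · v_P v_S / (v_P − v_S) = Δt · (6.56·3.58)/(6.56−3.58) ≈ 7.8808·Δt.
So d_P = 249.02, d_Q = 211.02, d_R = 338.22 km.
Circle about each station: (x + 55.6)² + (y − 99.9)² = 249.02²; (x + 108.8)² + (y + 121.8)² = 211.02²; (x + 136.8)² + (y − 146.9)² = 338.22².
Subtracting pairs of circle equations eliminates x²+y² and gives linear equations (the radical axes):
-106.4 x − 443.4 y = 31082.83
-162.4 x + 94.0 y = -25159.33
Solving the 2×2 system: x ≈ 100.4, y ≈ -94.2 km.
Check against P (with the unrounded x, y): √((x + 55.6)²+(y − 99.9)²) = 249.02 ≈ 249.02 km. ✓

(100.4, -94.2)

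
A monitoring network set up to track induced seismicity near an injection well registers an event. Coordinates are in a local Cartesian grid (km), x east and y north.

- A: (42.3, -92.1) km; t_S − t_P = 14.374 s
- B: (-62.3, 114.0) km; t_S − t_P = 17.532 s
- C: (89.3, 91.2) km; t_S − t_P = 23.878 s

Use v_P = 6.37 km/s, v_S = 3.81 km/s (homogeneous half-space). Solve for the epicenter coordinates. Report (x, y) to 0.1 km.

Distance from S−P lag: d = Δt · v_P v_S / (v_P − v_S) = Δt · (6.37·3.81)/(6.37−3.81) ≈ 9.4804·Δt.
So d_A = 136.27, d_B = 166.21, d_C = 226.37 km.
Circle about each station: (x − 42.3)² + (y + 92.1)² = 136.27²; (x + 62.3)² + (y − 114.0)² = 166.21²; (x − 89.3)² + (y − 91.2)² = 226.37².
Subtracting the A equation from the B and C equations removes the quadratic terms:
-209.2 x + 412.2 y = -2450.66
94.0 x + 366.6 y = -26653.63
Solving the 2×2 system: x ≈ -87.4, y ≈ -50.3 km.

x ≈ -87.4 km, y ≈ -50.3 km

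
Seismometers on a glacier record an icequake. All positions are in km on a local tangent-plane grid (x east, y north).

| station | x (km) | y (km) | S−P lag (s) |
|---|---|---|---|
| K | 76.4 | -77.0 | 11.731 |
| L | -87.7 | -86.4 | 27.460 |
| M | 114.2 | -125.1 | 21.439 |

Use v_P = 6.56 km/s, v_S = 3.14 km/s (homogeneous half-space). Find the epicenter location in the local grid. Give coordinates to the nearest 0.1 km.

(58.3, -8.7)

Distance from S−P lag: d = Δt · v_P v_S / (v_P − v_S) = Δt · (6.56·3.14)/(6.56−3.14) ≈ 6.0229·Δt.
So d_K = 70.65, d_L = 165.39, d_M = 129.13 km.
Circle about each station: (x − 76.4)² + (y + 77.0)² = 70.65²; (x + 87.7)² + (y + 86.4)² = 165.39²; (x − 114.2)² + (y + 125.1)² = 129.13².
Subtracting pairs of circle equations eliminates x²+y² and gives linear equations (the radical axes):
-328.2 x − 18.8 y = -18972.14
75.6 x − 96.2 y = 5242.56
Solving the 2×2 system: x ≈ 58.3, y ≈ -8.7 km.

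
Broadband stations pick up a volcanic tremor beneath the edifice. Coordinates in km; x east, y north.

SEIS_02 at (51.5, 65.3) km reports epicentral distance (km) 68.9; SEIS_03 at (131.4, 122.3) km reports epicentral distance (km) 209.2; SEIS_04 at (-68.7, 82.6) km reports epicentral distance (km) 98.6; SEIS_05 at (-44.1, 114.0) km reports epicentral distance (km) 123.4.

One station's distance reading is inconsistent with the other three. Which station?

Solve using three stations at a time. Using SEIS_03, SEIS_04, SEIS_05 (subtract circle equations pairwise → linear system) gives (x, y) ≈ (-31.7, -8.8).
Distances from that point to each station vs reported:
  SEIS_02: calculated 111.3 vs reported 68.9 → residual 42.4 km
  SEIS_03: calculated 209.2 vs reported 209.2 → residual 0.0 km
  SEIS_04: calculated 98.6 vs reported 98.6 → residual 0.0 km
  SEIS_05: calculated 123.4 vs reported 123.4 → residual 0.0 km
SEIS_03, SEIS_04, SEIS_05 are mutually consistent (residuals ≈ 0); SEIS_02 is off by 42.4 km.

SEIS_02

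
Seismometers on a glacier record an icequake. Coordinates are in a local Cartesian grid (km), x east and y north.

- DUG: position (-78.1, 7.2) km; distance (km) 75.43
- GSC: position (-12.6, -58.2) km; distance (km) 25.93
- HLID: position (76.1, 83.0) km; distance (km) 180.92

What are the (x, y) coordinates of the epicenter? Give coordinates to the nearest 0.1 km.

x ≈ -38.5 km, y ≈ -57.0 km

Circle about each station: (x + 78.1)² + (y − 7.2)² = 75.43²; (x + 12.6)² + (y + 58.2)² = 25.93²; (x − 76.1)² + (y − 83.0)² = 180.92².
Subtracting the DUG equation from the GSC and HLID equations removes the quadratic terms:
131.0 x − 130.8 y = 2411.87
308.4 x + 151.6 y = -20513.60
Solving the 2×2 system: x ≈ -38.5, y ≈ -57.0 km.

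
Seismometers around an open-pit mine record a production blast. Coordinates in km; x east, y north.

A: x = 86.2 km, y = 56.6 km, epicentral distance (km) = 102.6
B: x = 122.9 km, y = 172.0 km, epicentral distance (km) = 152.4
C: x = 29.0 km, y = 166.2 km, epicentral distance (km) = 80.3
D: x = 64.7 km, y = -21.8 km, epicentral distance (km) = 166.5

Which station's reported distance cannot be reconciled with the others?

D

Solve using three stations at a time. Using A, B, C (subtract circle equations pairwise → linear system) gives (x, y) ≈ (-8.8, 95.3).
Distances from that point to each station vs reported:
  A: calculated 102.6 vs reported 102.6 → residual 0.0 km
  B: calculated 152.4 vs reported 152.4 → residual 0.0 km
  C: calculated 80.3 vs reported 80.3 → residual 0.0 km
  D: calculated 138.3 vs reported 166.5 → residual 28.2 km
A, B, C are mutually consistent (residuals ≈ 0); D is off by 28.2 km.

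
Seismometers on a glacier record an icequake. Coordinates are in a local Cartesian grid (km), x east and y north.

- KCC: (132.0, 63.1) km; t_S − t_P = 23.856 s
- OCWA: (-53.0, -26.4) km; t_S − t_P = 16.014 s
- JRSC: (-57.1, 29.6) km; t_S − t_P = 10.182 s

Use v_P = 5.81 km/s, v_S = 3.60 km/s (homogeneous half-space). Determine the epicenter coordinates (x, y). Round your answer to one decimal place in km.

(-86.1, 121.5)

Distance from S−P lag: d = Δt · v_P v_S / (v_P − v_S) = Δt · (5.81·3.60)/(5.81−3.60) ≈ 9.4643·Δt.
So d_KCC = 225.78, d_OCWA = 151.56, d_JRSC = 96.37 km.
Circle about each station: (x − 132.0)² + (y − 63.1)² = 225.78²; (x + 53.0)² + (y + 26.4)² = 151.56²; (x + 57.1)² + (y − 29.6)² = 96.37².
Subtracting the KCC equation from the OCWA and JRSC equations removes the quadratic terms:
-370.0 x − 179.0 y = 10106.52
-378.2 x − 67.0 y = 24420.39
Solving the 2×2 system: x ≈ -86.1, y ≈ 121.5 km.
Check against KCC (with the unrounded x, y): √((x − 132.0)²+(y − 63.1)²) = 225.78 ≈ 225.78 km. ✓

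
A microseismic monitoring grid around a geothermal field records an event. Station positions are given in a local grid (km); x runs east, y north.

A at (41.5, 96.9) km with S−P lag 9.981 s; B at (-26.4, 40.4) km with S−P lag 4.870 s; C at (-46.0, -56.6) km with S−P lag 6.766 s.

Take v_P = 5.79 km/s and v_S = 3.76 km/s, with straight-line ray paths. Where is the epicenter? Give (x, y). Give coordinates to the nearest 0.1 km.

(2.8, -2.9)

Distance from S−P lag: d = Δt · v_P v_S / (v_P − v_S) = Δt · (5.79·3.76)/(5.79−3.76) ≈ 10.7243·Δt.
So d_A = 107.04, d_B = 52.23, d_C = 72.56 km.
Circle about each station: (x − 41.5)² + (y − 96.9)² = 107.04²; (x + 26.4)² + (y − 40.4)² = 52.23²; (x + 46.0)² + (y + 56.6)² = 72.56².
Subtracting pairs of circle equations eliminates x²+y² and gives linear equations (the radical axes):
-135.8 x − 113.0 y = -53.15
-175.0 x − 307.0 y = 400.31
Solving the 2×2 system: x ≈ 2.8, y ≈ -2.9 km.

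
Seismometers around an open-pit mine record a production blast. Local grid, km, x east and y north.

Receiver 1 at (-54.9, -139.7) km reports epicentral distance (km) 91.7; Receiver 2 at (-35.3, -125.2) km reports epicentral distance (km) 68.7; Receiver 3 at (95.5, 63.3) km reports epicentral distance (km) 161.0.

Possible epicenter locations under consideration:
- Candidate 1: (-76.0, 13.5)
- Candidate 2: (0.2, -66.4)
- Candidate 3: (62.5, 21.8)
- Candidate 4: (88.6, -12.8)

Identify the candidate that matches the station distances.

Candidate 2

For each candidate, compare |candidate − station| to the reported distance:
Candidate 1: residuals Receiver 1 62.9, Receiver 2 75.8, Receiver 3 17.6 → max 75.8 km
Candidate 2: residuals Receiver 1 0.0, Receiver 2 0.0, Receiver 3 0.1 → max 0.1 km
Candidate 3: residuals Receiver 1 108.0, Receiver 2 107.9, Receiver 3 108.0 → max 108.0 km
Candidate 4: residuals Receiver 1 99.9, Receiver 2 98.6, Receiver 3 84.6 → max 99.9 km
Only Candidate 2 has all residuals ≈ 0.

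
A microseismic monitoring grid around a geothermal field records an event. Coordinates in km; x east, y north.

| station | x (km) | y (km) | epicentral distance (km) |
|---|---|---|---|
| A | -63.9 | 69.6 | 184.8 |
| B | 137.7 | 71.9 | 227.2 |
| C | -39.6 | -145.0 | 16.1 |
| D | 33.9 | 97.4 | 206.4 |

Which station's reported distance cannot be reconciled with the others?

C

Solve using three stations at a time. Using A, B, D (subtract circle equations pairwise → linear system) gives (x, y) ≈ (-4.4, -105.7).
Distances from that point to each station vs reported:
  A: calculated 185.1 vs reported 184.8 → residual 0.3 km
  B: calculated 227.5 vs reported 227.2 → residual 0.3 km
  C: calculated 52.7 vs reported 16.1 → residual 36.6 km
  D: calculated 206.7 vs reported 206.4 → residual 0.3 km
A, B, D are mutually consistent (residuals ≈ 0); C is off by 36.6 km.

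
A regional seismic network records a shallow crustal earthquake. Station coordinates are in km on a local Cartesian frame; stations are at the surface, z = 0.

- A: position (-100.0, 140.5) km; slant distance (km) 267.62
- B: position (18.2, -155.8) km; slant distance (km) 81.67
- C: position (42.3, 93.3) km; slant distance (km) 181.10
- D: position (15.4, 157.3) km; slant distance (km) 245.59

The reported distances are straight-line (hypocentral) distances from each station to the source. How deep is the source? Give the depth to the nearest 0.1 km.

33.3 km

Each station gives a sphere (x−x_i)² + (y−y_i)² + z² = d_i² (stations at z=0).
Subtracting the A sphere from B and C: z² cancels, leaving linear equations in x and y:
236.4 x − 592.6 y = 59815.11
284.6 x − 94.4 y = 19577.18
Solving: x ≈ 40.693, y ≈ -84.704 km (keep extra digits for the depth step; rounded: 40.7, -84.7).
Then from the A sphere: z² = 267.62² − (x + 100.0)² − (y − 140.5)² with x = 40.693, y = -84.704, so z ≈ 33.303 ≈ 33.3 km.
Check against D (with the unrounded solution): distance 245.59 ≈ 245.59 km. ✓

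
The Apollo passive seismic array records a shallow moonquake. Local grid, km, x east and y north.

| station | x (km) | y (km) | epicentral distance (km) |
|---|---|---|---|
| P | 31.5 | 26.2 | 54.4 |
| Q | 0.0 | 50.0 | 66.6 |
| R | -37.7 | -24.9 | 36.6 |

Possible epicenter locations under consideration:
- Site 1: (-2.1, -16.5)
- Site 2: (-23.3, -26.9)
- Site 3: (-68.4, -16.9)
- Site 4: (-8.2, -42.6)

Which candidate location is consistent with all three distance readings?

Site 1

For each candidate, compare |candidate − station| to the reported distance:
Site 1: residuals P 0.1, Q 0.1, R 0.0 → max 0.1 km
Site 2: residuals P 21.9, Q 13.8, R 22.1 → max 22.1 km
Site 3: residuals P 54.4, Q 29.1, R 4.9 → max 54.4 km
Site 4: residuals P 25.0, Q 26.4, R 2.2 → max 26.4 km
Only Site 1 has all residuals ≈ 0.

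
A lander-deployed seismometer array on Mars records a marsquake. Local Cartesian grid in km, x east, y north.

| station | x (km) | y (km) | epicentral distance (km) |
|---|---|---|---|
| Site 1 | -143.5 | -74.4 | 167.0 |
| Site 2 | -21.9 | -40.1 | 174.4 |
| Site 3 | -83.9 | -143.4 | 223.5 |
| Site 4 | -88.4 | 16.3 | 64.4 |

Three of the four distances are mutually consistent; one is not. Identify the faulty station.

Solve using three stations at a time. Using Site 1, Site 3, Site 4 (subtract circle equations pairwise → linear system) gives (x, y) ≈ (-80.1, 80.0).
Distances from that point to each station vs reported:
  Site 1: calculated 167.0 vs reported 167.0 → residual 0.0 km
  Site 2: calculated 133.5 vs reported 174.4 → residual 40.9 km
  Site 3: calculated 223.5 vs reported 223.5 → residual 0.0 km
  Site 4: calculated 64.3 vs reported 64.4 → residual 0.1 km
Site 1, Site 3, Site 4 are mutually consistent (residuals ≈ 0); Site 2 is off by 40.9 km.

Site 2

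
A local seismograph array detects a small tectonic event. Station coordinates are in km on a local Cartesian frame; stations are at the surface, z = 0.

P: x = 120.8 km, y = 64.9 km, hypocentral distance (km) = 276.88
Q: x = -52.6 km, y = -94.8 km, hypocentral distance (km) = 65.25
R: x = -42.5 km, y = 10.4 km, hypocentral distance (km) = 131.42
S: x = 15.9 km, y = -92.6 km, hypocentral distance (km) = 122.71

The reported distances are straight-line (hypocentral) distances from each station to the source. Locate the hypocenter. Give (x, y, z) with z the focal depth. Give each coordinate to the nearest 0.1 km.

Each station gives a sphere (x−x_i)² + (y−y_i)² + z² = d_i² (stations at z=0).
Subtracting the P sphere from Q and R: z² cancels, leaving linear equations in x and y:
-346.8 x − 319.4 y = 65354.12
-326.6 x − 109.0 y = 42501.08
Solving: x ≈ -96.990, y ≈ -99.305 km (keep extra digits for the depth step; rounded: -97.0, -99.3).
Then from the P sphere: z² = 276.88² − (x − 120.8)² − (y − 64.9)² with x = -96.990, y = -99.305, so z ≈ 47.611 ≈ 47.6 km.
Check against S (with the unrounded solution): distance 122.70 ≈ 122.71 km. ✓

x ≈ -97.0 km, y ≈ -99.3 km, depth ≈ 47.6 km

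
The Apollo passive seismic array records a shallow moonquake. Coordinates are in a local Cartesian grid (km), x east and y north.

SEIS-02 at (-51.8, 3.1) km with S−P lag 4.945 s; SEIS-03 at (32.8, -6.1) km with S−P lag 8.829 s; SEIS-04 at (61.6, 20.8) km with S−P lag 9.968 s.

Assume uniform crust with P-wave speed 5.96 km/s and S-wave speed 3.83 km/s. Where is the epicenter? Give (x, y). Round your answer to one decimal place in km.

Distance from S−P lag: d = Δt · v_P v_S / (v_P − v_S) = Δt · (5.96·3.83)/(5.96−3.83) ≈ 10.7168·Δt.
So d_SEIS-02 = 52.99, d_SEIS-03 = 94.62, d_SEIS-04 = 106.83 km.
Circle about each station: (x + 51.8)² + (y − 3.1)² = 52.99²; (x − 32.8)² + (y + 6.1)² = 94.62²; (x − 61.6)² + (y − 20.8)² = 106.83².
Subtracting the SEIS-02 equation from the SEIS-03 and SEIS-04 equations removes the quadratic terms:
169.2 x − 18.4 y = -7724.80
226.8 x + 35.4 y = -7070.36
Solving the 2×2 system: x ≈ -39.7, y ≈ 54.7 km.
Check against SEIS-02 (with the unrounded x, y): √((x + 51.8)²+(y − 3.1)²) = 52.98 ≈ 52.99 km. ✓

-39.7 km east, 54.7 km north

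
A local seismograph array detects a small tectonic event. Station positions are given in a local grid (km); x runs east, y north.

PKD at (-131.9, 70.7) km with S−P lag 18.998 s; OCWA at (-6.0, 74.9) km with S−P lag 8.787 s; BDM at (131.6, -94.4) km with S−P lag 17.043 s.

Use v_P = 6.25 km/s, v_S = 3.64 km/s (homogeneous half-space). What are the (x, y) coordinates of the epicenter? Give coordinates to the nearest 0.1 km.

Distance from S−P lag: d = Δt · v_P v_S / (v_P − v_S) = Δt · (6.25·3.64)/(6.25−3.64) ≈ 8.7165·Δt.
So d_PKD = 165.60, d_OCWA = 76.59, d_BDM = 148.55 km.
Circle about each station: (x + 131.9)² + (y − 70.7)² = 165.60²; (x + 6.0)² + (y − 74.9)² = 76.59²; (x − 131.6)² + (y + 94.4)² = 148.55².
Subtracting pairs of circle equations eliminates x²+y² and gives linear equations (the radical axes):
251.8 x + 8.4 y = 4807.24
527.0 x − 330.2 y = 9190.08
Solving the 2×2 system: x ≈ 19.0, y ≈ 2.5 km.
Check against PKD (with the unrounded x, y): √((x + 131.9)²+(y − 70.7)²) = 165.60 ≈ 165.60 km. ✓

(19.0, 2.5)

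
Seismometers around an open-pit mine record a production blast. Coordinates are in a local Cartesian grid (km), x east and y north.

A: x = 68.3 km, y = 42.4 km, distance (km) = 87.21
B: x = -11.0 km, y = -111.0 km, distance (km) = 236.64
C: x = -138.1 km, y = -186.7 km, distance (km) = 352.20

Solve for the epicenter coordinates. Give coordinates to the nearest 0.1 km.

(32.0, 121.7)

Circle about each station: (x − 68.3)² + (y − 42.4)² = 87.21²; (x + 11.0)² + (y + 111.0)² = 236.64²; (x + 138.1)² + (y + 186.7)² = 352.20².
Subtracting the A equation from the B and C equations removes the quadratic terms:
-158.6 x − 306.8 y = -42413.56
-412.8 x − 458.2 y = -68973.41
Solving the 2×2 system: x ≈ 32.0, y ≈ 121.7 km.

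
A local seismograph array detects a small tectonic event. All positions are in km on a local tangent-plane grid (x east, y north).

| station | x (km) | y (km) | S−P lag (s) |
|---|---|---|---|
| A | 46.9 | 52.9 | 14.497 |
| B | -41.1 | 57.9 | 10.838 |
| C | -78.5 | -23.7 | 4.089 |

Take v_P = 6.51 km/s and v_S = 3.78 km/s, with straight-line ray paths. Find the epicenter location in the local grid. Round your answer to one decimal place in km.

x ≈ -45.3 km, y ≈ -39.7 km

Distance from S−P lag: d = Δt · v_P v_S / (v_P − v_S) = Δt · (6.51·3.78)/(6.51−3.78) ≈ 9.0138·Δt.
So d_A = 130.67, d_B = 97.69, d_C = 36.86 km.
Circle about each station: (x − 46.9)² + (y − 52.9)² = 130.67²; (x + 41.1)² + (y − 57.9)² = 97.69²; (x + 78.5)² + (y + 23.7)² = 36.86².
Subtracting the A equation from the B and C equations removes the quadratic terms:
-176.0 x + 10.0 y = 7574.91
-250.8 x − 153.2 y = 17441.91
Solving the 2×2 system: x ≈ -45.3, y ≈ -39.7 km.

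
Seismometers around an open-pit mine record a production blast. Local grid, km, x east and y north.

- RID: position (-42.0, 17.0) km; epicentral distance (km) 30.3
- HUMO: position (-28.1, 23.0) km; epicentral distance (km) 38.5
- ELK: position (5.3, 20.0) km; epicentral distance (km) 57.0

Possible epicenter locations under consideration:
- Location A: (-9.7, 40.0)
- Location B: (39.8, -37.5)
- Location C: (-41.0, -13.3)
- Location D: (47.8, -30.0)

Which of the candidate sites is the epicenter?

Location C

For each candidate, compare |candidate − station| to the reported distance:
Location A: residuals RID 9.4, HUMO 13.4, ELK 32.0 → max 32.0 km
Location B: residuals RID 68.0, HUMO 52.4, ELK 10.1 → max 68.0 km
Location C: residuals RID 0.0, HUMO 0.0, ELK 0.0 → max 0.0 km
Location D: residuals RID 71.1, HUMO 54.1, ELK 8.6 → max 71.1 km
Only Location C has all residuals ≈ 0.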